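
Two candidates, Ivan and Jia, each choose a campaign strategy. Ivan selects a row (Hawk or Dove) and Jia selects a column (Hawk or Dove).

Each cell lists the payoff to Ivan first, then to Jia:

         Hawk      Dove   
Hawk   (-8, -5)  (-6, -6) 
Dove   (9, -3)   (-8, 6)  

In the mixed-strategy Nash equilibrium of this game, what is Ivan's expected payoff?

First find q, the probability Jia plays Hawk, from Ivan's indifference between Hawk and Dove: −8q − 6(1−q) = 9q − 8(1−q), giving q = 2/19.
Since Ivan is indifferent in equilibrium, Ivan's expected payoff equals the payoff from either row against (2/19, 17/19). Using Hawk: −8(2/19) − 6(17/19) = -118/19.

-118/19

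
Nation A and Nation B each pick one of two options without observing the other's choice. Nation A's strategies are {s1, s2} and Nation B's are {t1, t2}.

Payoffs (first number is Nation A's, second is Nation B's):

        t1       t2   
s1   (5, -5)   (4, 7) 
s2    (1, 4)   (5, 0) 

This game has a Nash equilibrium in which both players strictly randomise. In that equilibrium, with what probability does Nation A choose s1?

1/4

Let r be the probability that Nation A plays s1. In a completely mixed equilibrium, Nation B must be indifferent between t1 and t2.
Nation B's expected payoff from t1 is −5r + 4(1−r); from t2 it is 7r.
Setting these equal: −9r + 4 = 7r, so r = 1/4.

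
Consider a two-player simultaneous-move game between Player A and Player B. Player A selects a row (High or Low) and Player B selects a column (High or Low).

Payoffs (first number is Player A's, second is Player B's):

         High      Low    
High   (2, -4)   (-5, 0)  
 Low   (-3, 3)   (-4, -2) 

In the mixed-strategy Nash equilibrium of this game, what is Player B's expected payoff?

First find p, the probability Player A plays High, from Player B's indifference between High and Low: −4p + 3(1−p) = −2(1−p), giving p = 5/9.
Since Player B is indifferent in equilibrium, Player B's expected payoff equals the payoff from either column against (5/9, 4/9). Using High: −4(5/9) + 3(4/9) = -8/9.

-8/9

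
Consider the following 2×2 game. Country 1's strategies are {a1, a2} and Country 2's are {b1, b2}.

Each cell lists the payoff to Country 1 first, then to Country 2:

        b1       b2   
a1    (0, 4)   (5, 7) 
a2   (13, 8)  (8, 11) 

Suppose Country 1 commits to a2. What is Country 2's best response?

Against a2, Country 2 earns 8 from b1 and 11 from b2.
So b2 is the best response.

b2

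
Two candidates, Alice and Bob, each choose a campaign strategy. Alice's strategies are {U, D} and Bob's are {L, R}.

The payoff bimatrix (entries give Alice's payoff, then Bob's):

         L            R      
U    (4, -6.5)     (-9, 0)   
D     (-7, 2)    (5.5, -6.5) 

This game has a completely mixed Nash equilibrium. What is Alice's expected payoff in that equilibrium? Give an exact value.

First find q, the probability Bob plays L, from Alice's indifference between U and D: 4q − 9(1−q) = −7q + 5.5(1−q), giving q = 29/51.
Since Alice is indifferent in equilibrium, Alice's expected payoff equals the payoff from either row against (29/51, 22/51). Using U: 4(29/51) − 9(22/51) = -82/51.

-82/51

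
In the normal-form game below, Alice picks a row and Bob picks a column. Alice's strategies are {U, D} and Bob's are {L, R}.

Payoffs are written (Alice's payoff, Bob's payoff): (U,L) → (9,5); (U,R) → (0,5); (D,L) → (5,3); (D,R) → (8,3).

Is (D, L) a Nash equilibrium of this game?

No

At (D, L), Alice earns 5; switching to U would give 9, so Alice would deviate.
Bob earns 3; switching to R would give 3, so Bob has no profitable deviation.
Since at least one player can profitably deviate, this is not a Nash equilibrium.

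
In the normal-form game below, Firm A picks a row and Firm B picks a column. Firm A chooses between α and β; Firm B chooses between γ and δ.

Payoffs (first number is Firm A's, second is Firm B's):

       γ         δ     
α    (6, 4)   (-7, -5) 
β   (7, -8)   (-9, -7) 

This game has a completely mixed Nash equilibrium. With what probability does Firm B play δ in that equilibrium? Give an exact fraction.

Let c be the probability that Firm B plays γ. In a completely mixed equilibrium, Firm A must be indifferent between α and β.
Firm A's expected payoff from α is 6c − 7(1−c); from β it is 7c − 9(1−c).
Setting these equal: 13c − 7 = 16c − 9, so c = 2/3.
Therefore Firm B plays δ with probability 1 − 2/3 = 1/3.

1/3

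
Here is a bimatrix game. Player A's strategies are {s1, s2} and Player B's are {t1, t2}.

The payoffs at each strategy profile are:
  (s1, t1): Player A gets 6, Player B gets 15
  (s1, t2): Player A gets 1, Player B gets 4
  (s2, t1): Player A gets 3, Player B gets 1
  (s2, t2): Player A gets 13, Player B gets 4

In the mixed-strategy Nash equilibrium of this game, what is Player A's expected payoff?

5

First find q, the probability Player B plays t1, from Player A's indifference between s1 and s2: 6q + (1−q) = 3q + 13(1−q), giving q = 4/5.
Since Player A is indifferent in equilibrium, Player A's expected payoff equals the payoff from either row against (4/5, 1/5). Using s1: 6(4/5) + (1/5) = 5.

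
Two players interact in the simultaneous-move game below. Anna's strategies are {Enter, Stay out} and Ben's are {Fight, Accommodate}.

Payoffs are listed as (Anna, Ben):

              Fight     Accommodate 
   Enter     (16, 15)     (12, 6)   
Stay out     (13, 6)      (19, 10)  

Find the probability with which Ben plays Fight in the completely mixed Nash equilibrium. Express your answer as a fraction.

7/10

Let c be the probability that Ben plays Fight. In a completely mixed equilibrium, Anna must be indifferent between Enter and Stay out.
Anna's expected payoff from Enter is 16c + 12(1−c); from Stay out it is 13c + 19(1−c).
Setting these equal: 4c + 12 = −6c + 19, so c = 7/10.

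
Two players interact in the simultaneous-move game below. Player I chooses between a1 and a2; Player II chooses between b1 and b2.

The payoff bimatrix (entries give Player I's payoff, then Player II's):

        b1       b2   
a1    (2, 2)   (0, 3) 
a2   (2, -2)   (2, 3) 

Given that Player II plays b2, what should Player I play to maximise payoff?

Against b2, Player I earns 0 from a1 and 2 from a2.
So a2 is the best response.

a2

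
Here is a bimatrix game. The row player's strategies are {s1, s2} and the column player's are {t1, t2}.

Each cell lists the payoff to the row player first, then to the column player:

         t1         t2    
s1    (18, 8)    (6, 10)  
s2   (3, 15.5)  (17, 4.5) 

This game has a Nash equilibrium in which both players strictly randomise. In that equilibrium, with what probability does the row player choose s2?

Let x be the probability that the row player plays s1. In a completely mixed equilibrium, the column player must be indifferent between t1 and t2.
The column player's expected payoff from t1 is 8x + 15.5(1−x); from t2 it is 10x + 4.5(1−x).
Setting these equal: −7.5x + 15.5 = 5.5x + 4.5, so x = 11/13.
Therefore the row player plays s2 with probability 1 − 11/13 = 2/13.

2/13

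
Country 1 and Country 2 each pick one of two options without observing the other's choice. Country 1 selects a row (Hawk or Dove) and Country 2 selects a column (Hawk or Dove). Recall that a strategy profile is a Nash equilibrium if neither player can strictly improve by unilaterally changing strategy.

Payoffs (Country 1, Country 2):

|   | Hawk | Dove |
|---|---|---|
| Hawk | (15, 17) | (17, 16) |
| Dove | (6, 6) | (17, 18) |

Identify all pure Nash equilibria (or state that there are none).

(Hawk, Hawk): Country 1 gets 15 ≥ 6 from Dove, and Country 2 gets 17 ≥ 16 from Dove — Nash equilibrium.
(Hawk, Dove): Country 2 prefers Hawk (17 > 16) — not an equilibrium.
(Dove, Hawk): Country 1 prefers Hawk (15 > 6); Country 2 prefers Dove (18 > 6) — not an equilibrium.
(Dove, Dove): Country 1 gets 17 ≥ 17 from Hawk, and Country 2 gets 18 ≥ 6 from Hawk — Nash equilibrium.

(Hawk, Hawk) and (Dove, Dove)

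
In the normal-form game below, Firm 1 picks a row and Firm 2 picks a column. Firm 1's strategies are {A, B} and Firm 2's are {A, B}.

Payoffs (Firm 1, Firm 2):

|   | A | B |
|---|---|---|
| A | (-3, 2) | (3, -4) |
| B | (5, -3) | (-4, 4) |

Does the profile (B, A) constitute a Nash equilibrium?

No

At (B, A), Firm 1 earns 5; switching to A would give -3, so Firm 1 has no profitable deviation.
Firm 2 earns -3; switching to B would give 4, so Firm 2 would deviate.
Since at least one player can profitably deviate, this is not a Nash equilibrium.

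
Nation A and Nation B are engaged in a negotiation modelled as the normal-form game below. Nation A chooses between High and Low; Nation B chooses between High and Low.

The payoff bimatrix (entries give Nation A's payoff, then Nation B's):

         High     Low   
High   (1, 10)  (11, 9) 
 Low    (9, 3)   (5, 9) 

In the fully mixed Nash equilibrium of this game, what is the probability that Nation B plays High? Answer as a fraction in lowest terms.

3/7

Let c be the probability that Nation B plays High. In a completely mixed equilibrium, Nation A must be indifferent between High and Low.
Nation A's expected payoff from High is c + 11(1−c); from Low it is 9c + 5(1−c).
Setting these equal: −10c + 11 = 4c + 5, so c = 3/7.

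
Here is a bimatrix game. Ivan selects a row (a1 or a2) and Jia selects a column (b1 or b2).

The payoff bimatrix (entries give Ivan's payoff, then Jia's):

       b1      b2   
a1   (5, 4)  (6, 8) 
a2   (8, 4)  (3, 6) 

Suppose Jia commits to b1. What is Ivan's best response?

a2

Against b1, Ivan earns 5 from a1 and 8 from a2.
So a2 is the best response.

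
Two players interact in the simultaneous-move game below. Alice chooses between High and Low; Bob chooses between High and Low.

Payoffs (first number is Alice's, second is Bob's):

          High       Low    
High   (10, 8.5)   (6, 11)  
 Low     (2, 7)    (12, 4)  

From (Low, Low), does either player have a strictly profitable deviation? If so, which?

Bob

Alice at (Low, Low) earns 12; deviating to High yields 6 — not better.
Bob earns 4; deviating to High yields 7 — a strict improvement.
Only Bob has a strictly profitable deviation.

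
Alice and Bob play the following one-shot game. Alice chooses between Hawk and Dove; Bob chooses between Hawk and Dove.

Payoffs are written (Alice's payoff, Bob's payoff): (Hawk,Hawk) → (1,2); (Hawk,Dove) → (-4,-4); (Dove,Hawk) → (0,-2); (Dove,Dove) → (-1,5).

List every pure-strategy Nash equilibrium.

(Hawk, Hawk) and (Dove, Dove)

(Hawk, Hawk): Alice gets 1 ≥ 0 from Dove, and Bob gets 2 ≥ -4 from Dove — Nash equilibrium.
(Hawk, Dove): Alice prefers Dove (-1 > -4); Bob prefers Hawk (2 > -4) — not an equilibrium.
(Dove, Hawk): Alice prefers Hawk (1 > 0); Bob prefers Dove (5 > -2) — not an equilibrium.
(Dove, Dove): Alice gets -1 ≥ -4 from Hawk, and Bob gets 5 ≥ -2 from Hawk — Nash equilibrium.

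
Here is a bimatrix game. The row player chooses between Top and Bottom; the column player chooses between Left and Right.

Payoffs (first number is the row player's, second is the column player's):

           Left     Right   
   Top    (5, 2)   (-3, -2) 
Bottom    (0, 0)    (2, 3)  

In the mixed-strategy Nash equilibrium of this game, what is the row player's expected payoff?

1

First find q, the probability the column player plays Left, from the row player's indifference between Top and Bottom: 5q − 3(1−q) = 2(1−q), giving q = 1/2.
Since the row player is indifferent in equilibrium, the row player's expected payoff equals the payoff from either row against (1/2, 1/2). Using Top: 5(1/2) − 3(1/2) = 1.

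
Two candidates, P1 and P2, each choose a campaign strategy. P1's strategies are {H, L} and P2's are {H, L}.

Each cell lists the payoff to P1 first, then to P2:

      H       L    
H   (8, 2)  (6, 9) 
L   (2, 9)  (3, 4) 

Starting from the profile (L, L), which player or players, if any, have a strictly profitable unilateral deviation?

Both

P1 at (L, L) earns 3; deviating to H yields 6 — a strict improvement.
P2 earns 4; deviating to H yields 9 — a strict improvement.
Both P1 and P2 have strictly profitable deviations.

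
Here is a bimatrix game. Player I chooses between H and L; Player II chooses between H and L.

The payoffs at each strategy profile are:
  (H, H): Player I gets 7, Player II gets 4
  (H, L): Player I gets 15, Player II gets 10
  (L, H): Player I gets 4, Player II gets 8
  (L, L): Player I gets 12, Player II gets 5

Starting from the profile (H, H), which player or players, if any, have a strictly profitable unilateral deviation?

Player I at (H, H) earns 7; deviating to L yields 4 — not better.
Player II earns 4; deviating to L yields 10 — a strict improvement.
Only Player II has a strictly profitable deviation.

Player II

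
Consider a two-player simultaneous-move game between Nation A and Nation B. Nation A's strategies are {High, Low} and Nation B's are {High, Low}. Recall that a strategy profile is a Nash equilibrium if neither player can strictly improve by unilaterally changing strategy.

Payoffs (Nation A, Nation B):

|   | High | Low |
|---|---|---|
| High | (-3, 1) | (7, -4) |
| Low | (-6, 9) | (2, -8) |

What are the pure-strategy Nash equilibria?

(High, High): Nation A gets -3 ≥ -6 from Low, and Nation B gets 1 ≥ -4 from Low — Nash equilibrium.
(High, Low): Nation B prefers High (1 > -4) — not an equilibrium.
(Low, High): Nation A prefers High (-3 > -6) — not an equilibrium.
(Low, Low): Nation A prefers High (7 > 2); Nation B prefers High (9 > -8) — not an equilibrium.

(High, High)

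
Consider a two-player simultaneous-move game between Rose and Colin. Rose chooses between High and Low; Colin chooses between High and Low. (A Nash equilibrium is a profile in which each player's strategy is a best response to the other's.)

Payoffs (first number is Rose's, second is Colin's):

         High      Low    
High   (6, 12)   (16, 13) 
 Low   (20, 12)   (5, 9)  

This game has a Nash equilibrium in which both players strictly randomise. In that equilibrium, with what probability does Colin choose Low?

14/25

Let y be the probability that Colin plays High. In a completely mixed equilibrium, Rose must be indifferent between High and Low.
Rose's expected payoff from High is 6y + 16(1−y); from Low it is 20y + 5(1−y).
Setting these equal: −10y + 16 = 15y + 5, so y = 11/25.
Therefore Colin plays Low with probability 1 − 11/25 = 14/25.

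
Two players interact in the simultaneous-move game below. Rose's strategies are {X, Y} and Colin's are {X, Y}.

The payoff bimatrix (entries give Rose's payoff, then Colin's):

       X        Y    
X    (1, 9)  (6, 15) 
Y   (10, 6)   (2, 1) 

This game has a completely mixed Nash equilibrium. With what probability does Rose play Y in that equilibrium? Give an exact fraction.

6/11

Let p be the probability that Rose plays X. In a completely mixed equilibrium, Colin must be indifferent between X and Y.
Colin's expected payoff from X is 9p + 6(1−p); from Y it is 15p + (1−p).
Setting these equal: 3p + 6 = 14p + 1, so p = 5/11.
Therefore Rose plays Y with probability 1 − 5/11 = 6/11.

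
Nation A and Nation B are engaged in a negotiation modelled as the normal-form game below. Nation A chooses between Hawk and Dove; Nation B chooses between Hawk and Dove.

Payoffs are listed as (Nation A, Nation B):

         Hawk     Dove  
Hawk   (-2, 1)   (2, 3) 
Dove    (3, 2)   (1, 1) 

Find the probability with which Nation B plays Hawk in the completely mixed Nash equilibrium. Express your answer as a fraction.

1/6

Let y be the probability that Nation B plays Hawk. In a completely mixed equilibrium, Nation A must be indifferent between Hawk and Dove.
Nation A's expected payoff from Hawk is −2y + 2(1−y); from Dove it is 3y + (1−y).
Setting these equal: −4y + 2 = 2y + 1, so y = 1/6.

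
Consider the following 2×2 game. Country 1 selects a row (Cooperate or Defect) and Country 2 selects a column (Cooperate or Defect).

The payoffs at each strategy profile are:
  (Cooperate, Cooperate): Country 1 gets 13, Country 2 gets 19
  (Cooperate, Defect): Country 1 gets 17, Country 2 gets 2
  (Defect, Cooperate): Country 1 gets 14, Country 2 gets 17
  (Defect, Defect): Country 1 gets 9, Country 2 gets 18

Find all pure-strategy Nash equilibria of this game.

(Cooperate, Cooperate): Country 1 prefers Defect (14 > 13) — not an equilibrium.
(Cooperate, Defect): Country 2 prefers Cooperate (19 > 2) — not an equilibrium.
(Defect, Cooperate): Country 2 prefers Defect (18 > 17) — not an equilibrium.
(Defect, Defect): Country 1 prefers Cooperate (17 > 9) — not an equilibrium.

none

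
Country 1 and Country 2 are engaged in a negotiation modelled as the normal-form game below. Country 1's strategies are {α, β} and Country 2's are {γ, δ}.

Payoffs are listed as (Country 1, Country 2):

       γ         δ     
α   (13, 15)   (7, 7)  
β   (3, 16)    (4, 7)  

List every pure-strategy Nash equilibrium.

(α, γ)

(α, γ): Country 1 gets 13 ≥ 3 from β, and Country 2 gets 15 ≥ 7 from δ — Nash equilibrium.
(α, δ): Country 2 prefers γ (15 > 7) — not an equilibrium.
(β, γ): Country 1 prefers α (13 > 3) — not an equilibrium.
(β, δ): Country 1 prefers α (7 > 4); Country 2 prefers γ (16 > 7) — not an equilibrium.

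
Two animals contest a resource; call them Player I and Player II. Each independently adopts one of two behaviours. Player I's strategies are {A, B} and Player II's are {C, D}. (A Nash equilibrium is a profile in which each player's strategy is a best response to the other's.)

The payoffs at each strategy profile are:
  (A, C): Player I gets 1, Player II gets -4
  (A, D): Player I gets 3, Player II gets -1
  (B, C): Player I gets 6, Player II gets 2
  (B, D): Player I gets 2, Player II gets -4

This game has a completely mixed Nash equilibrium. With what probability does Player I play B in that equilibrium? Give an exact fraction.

Let x be the probability that Player I plays A. In a completely mixed equilibrium, Player II must be indifferent between C and D.
Player II's expected payoff from C is −4x + 2(1−x); from D it is −x − 4(1−x).
Setting these equal: −6x + 2 = 3x − 4, so x = 2/3.
Therefore Player I plays B with probability 1 − 2/3 = 1/3.

1/3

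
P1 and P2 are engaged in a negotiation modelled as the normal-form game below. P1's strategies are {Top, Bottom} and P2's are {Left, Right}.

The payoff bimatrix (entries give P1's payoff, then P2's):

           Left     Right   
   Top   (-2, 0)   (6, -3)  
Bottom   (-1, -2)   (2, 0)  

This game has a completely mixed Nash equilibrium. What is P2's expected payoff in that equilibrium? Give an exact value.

-6/5

First find x, the probability P1 plays Top, from P2's indifference between Left and Right: −2(1−x) = −3x, giving x = 2/5.
Since P2 is indifferent in equilibrium, P2's expected payoff equals the payoff from either column against (2/5, 3/5). Using Left: −2(3/5) = -6/5.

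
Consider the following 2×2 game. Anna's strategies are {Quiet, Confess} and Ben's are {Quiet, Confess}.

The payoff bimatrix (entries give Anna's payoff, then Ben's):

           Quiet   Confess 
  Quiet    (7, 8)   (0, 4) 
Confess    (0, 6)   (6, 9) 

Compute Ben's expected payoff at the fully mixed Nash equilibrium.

48/7

First find p, the probability Anna plays Quiet, from Ben's indifference between Quiet and Confess: 8p + 6(1−p) = 4p + 9(1−p), giving p = 3/7.
Since Ben is indifferent in equilibrium, Ben's expected payoff equals the payoff from either column against (3/7, 4/7). Using Quiet: 8(3/7) + 6(4/7) = 48/7.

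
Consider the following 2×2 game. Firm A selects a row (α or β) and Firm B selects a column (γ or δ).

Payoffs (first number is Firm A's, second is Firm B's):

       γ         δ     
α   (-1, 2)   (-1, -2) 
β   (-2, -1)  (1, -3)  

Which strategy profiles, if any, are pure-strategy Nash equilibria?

(α, γ)

(α, γ): Firm A gets -1 ≥ -2 from β, and Firm B gets 2 ≥ -2 from δ — Nash equilibrium.
(α, δ): Firm A prefers β (1 > -1); Firm B prefers γ (2 > -2) — not an equilibrium.
(β, γ): Firm A prefers α (-1 > -2) — not an equilibrium.
(β, δ): Firm B prefers γ (-1 > -3) — not an equilibrium.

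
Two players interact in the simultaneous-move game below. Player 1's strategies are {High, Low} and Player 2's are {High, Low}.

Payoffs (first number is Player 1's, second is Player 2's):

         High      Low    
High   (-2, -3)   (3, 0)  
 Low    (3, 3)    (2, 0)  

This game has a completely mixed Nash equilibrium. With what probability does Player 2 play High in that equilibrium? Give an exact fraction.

1/6

Let y be the probability that Player 2 plays High. In a completely mixed equilibrium, Player 1 must be indifferent between High and Low.
Player 1's expected payoff from High is −2y + 3(1−y); from Low it is 3y + 2(1−y).
Setting these equal: −5y + 3 = y + 2, so y = 1/6.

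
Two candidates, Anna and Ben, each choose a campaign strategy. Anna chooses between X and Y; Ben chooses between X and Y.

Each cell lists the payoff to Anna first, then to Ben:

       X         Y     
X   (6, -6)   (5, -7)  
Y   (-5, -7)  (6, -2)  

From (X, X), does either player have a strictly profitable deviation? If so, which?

Anna at (X, X) earns 6; deviating to Y yields -5 — not better.
Ben earns -6; deviating to Y yields -7 — not better.
Neither player can strictly improve; the profile is a Nash equilibrium.

Neither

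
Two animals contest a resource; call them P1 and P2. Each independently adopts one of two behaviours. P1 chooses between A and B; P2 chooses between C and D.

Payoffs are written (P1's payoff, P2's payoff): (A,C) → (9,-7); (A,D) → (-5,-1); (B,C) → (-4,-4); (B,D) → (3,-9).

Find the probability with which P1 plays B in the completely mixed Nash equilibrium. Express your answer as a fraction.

6/11

Let x be the probability that P1 plays A. In a completely mixed equilibrium, P2 must be indifferent between C and D.
P2's expected payoff from C is −7x − 4(1−x); from D it is −x − 9(1−x).
Setting these equal: −3x − 4 = 8x − 9, so x = 5/11.
Therefore P1 plays B with probability 1 − 5/11 = 6/11.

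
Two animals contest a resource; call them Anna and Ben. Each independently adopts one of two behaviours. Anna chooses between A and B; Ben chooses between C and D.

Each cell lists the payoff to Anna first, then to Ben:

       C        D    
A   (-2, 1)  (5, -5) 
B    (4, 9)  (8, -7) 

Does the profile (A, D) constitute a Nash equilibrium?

At (A, D), Anna earns 5; switching to B would give 8, so Anna would deviate.
Ben earns -5; switching to C would give 1, so Ben would deviate.
Since at least one player can profitably deviate, this is not a Nash equilibrium.

No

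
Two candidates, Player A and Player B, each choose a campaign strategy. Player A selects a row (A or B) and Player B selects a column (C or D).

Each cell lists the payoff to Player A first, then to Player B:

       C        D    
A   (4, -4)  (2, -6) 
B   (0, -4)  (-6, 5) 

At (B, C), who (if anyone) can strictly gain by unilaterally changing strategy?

Player A at (B, C) earns 0; deviating to A yields 4 — a strict improvement.
Player B earns -4; deviating to D yields 5 — a strict improvement.
Both Player A and Player B have strictly profitable deviations.

Both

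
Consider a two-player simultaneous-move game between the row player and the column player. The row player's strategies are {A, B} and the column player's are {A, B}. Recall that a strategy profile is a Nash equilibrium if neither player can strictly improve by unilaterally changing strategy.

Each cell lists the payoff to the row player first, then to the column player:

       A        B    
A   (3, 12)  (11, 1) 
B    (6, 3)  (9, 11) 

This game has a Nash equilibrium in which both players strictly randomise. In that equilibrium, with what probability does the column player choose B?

Let q be the probability that the column player plays A. In a completely mixed equilibrium, the row player must be indifferent between A and B.
The row player's expected payoff from A is 3q + 11(1−q); from B it is 6q + 9(1−q).
Setting these equal: −8q + 11 = −3q + 9, so q = 2/5.
Therefore the column player plays B with probability 1 − 2/5 = 3/5.

3/5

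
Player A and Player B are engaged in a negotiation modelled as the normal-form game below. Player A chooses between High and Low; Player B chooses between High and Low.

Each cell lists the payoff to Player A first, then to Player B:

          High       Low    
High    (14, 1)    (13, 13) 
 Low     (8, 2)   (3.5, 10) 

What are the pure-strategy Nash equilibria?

(High, Low)

(High, High): Player B prefers Low (13 > 1) — not an equilibrium.
(High, Low): Player A gets 13 ≥ 3.5 from Low, and Player B gets 13 ≥ 1 from High — Nash equilibrium.
(Low, High): Player A prefers High (14 > 8); Player B prefers Low (10 > 2) — not an equilibrium.
(Low, Low): Player A prefers High (13 > 3.5) — not an equilibrium.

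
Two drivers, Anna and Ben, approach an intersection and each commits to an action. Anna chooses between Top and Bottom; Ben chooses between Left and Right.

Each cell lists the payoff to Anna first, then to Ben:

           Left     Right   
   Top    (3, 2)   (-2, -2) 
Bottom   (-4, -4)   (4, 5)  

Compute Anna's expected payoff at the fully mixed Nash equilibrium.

4/13

First find y, the probability Ben plays Left, from Anna's indifference between Top and Bottom: 3y − 2(1−y) = −4y + 4(1−y), giving y = 6/13.
Since Anna is indifferent in equilibrium, Anna's expected payoff equals the payoff from either row against (6/13, 7/13). Using Top: 3(6/13) − 2(7/13) = 4/13.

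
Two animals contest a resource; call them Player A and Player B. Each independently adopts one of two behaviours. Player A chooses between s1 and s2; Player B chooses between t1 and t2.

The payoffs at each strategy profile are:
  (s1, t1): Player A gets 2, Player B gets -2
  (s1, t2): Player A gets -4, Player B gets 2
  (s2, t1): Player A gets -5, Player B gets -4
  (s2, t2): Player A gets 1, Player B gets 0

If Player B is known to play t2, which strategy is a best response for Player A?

s2

Against t2, Player A earns -4 from s1 and 1 from s2.
So s2 is the best response.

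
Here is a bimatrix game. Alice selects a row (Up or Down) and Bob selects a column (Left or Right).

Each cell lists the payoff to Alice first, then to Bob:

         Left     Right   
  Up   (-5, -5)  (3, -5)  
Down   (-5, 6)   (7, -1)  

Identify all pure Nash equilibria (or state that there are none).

(Up, Left): Alice gets -5 ≥ -5 from Down, and Bob gets -5 ≥ -5 from Right — Nash equilibrium.
(Up, Right): Alice prefers Down (7 > 3) — not an equilibrium.
(Down, Left): Alice gets -5 ≥ -5 from Up, and Bob gets 6 ≥ -1 from Right — Nash equilibrium.
(Down, Right): Bob prefers Left (6 > -1) — not an equilibrium.

(Up, Left) and (Down, Left)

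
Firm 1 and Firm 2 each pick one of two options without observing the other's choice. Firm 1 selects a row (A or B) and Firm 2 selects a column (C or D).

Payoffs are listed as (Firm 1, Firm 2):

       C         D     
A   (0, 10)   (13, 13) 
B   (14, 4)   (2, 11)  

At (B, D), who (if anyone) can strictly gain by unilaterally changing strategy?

Firm 1

Firm 1 at (B, D) earns 2; deviating to A yields 13 — a strict improvement.
Firm 2 earns 11; deviating to C yields 4 — not better.
Only Firm 1 has a strictly profitable deviation.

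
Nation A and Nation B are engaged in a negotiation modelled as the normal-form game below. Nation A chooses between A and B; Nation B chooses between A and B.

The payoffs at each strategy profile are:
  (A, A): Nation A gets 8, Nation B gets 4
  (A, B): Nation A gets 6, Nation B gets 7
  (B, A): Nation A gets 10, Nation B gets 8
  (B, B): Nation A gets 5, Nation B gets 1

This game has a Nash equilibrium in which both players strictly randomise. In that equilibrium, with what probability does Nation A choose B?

3/10

Let x be the probability that Nation A plays A. In a completely mixed equilibrium, Nation B must be indifferent between A and B.
Nation B's expected payoff from A is 4x + 8(1−x); from B it is 7x + (1−x).
Setting these equal: −4x + 8 = 6x + 1, so x = 7/10.
Therefore Nation A plays B with probability 1 − 7/10 = 3/10.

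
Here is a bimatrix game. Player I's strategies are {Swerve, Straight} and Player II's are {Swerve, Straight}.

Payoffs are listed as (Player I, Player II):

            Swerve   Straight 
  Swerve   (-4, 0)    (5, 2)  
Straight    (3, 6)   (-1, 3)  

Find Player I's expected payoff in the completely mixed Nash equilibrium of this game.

First find y, the probability Player II plays Swerve, from Player I's indifference between Swerve and Straight: −4y + 5(1−y) = 3y − (1−y), giving y = 6/13.
Since Player I is indifferent in equilibrium, Player I's expected payoff equals the payoff from either row against (6/13, 7/13). Using Swerve: −4(6/13) + 5(7/13) = 11/13.

11/13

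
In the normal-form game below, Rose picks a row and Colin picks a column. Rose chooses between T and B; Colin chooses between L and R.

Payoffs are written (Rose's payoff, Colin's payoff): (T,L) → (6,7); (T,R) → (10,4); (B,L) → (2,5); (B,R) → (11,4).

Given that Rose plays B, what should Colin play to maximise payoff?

L

Against B, Colin earns 5 from L and 4 from R.
So L is the best response.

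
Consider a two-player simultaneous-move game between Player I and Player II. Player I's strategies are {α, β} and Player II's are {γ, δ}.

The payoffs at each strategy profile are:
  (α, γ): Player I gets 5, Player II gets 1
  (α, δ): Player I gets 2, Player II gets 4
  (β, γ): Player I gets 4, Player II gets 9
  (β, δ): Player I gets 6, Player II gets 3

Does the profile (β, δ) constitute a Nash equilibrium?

No

At (β, δ), Player I earns 6; switching to α would give 2, so Player I has no profitable deviation.
Player II earns 3; switching to γ would give 9, so Player II would deviate.
Since at least one player can profitably deviate, this is not a Nash equilibrium.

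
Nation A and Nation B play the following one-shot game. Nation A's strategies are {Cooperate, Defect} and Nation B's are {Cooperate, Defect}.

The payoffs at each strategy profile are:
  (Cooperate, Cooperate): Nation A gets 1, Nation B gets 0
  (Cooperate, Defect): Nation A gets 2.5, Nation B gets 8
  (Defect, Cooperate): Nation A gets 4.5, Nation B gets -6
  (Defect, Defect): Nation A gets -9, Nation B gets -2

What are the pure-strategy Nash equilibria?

(Cooperate, Defect)

(Cooperate, Cooperate): Nation A prefers Defect (4.5 > 1); Nation B prefers Defect (8 > 0) — not an equilibrium.
(Cooperate, Defect): Nation A gets 2.5 ≥ -9 from Defect, and Nation B gets 8 ≥ 0 from Cooperate — Nash equilibrium.
(Defect, Cooperate): Nation B prefers Defect (-2 > -6) — not an equilibrium.
(Defect, Defect): Nation A prefers Cooperate (2.5 > -9) — not an equilibrium.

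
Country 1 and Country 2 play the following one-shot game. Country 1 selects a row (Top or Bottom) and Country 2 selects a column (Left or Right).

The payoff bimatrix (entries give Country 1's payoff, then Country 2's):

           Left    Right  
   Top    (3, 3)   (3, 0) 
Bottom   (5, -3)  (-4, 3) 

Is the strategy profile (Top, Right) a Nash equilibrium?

No

At (Top, Right), Country 1 earns 3; switching to Bottom would give -4, so Country 1 has no profitable deviation.
Country 2 earns 0; switching to Left would give 3, so Country 2 would deviate.
Since at least one player can profitably deviate, this is not a Nash equilibrium.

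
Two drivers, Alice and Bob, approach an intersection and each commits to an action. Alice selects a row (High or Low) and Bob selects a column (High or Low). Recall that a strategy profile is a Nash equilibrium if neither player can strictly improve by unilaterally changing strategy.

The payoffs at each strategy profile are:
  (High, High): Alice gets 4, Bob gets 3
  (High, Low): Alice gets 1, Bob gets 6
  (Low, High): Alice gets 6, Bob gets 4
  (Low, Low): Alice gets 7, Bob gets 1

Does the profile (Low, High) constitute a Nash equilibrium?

Yes

At (Low, High), Alice earns 6; switching to High would give 4, so Alice has no profitable deviation.
Bob earns 4; switching to Low would give 1, so Bob has no profitable deviation.
Neither player can gain by a unilateral deviation, so this profile is a Nash equilibrium.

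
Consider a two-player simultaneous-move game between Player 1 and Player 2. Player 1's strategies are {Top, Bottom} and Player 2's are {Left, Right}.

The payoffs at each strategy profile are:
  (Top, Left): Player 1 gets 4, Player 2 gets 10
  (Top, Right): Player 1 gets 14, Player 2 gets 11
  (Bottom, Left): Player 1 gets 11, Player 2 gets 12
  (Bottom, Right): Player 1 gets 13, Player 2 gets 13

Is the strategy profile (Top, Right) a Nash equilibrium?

Yes

At (Top, Right), Player 1 earns 14; switching to Bottom would give 13, so Player 1 has no profitable deviation.
Player 2 earns 11; switching to Left would give 10, so Player 2 has no profitable deviation.
Neither player can gain by a unilateral deviation, so this profile is a Nash equilibrium.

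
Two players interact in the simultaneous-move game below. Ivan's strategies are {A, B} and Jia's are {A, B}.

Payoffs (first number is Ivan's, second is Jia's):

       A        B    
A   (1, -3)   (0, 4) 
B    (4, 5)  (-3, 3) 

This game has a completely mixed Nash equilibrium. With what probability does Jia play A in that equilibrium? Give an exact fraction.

Let q be the probability that Jia plays A. In a completely mixed equilibrium, Ivan must be indifferent between A and B.
Ivan's expected payoff from A is q; from B it is 4q − 3(1−q).
Setting these equal: q = 7q − 3, so q = 1/2.

1/2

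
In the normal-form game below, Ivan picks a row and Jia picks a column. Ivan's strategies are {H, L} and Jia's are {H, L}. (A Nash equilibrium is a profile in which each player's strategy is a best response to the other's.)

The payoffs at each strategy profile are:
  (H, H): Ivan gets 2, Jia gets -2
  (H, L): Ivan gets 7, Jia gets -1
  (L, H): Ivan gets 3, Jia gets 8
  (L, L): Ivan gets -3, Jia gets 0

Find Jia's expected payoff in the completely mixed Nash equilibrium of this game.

-8/9

First find x, the probability Ivan plays H, from Jia's indifference between H and L: −2x + 8(1−x) = −x, giving x = 8/9.
Since Jia is indifferent in equilibrium, Jia's expected payoff equals the payoff from either column against (8/9, 1/9). Using H: −2(8/9) + 8(1/9) = -8/9.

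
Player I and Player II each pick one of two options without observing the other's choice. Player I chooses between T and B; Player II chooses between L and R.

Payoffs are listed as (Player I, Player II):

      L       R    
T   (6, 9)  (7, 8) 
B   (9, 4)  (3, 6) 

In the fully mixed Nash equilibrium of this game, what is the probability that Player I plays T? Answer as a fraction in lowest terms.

2/3

Let r be the probability that Player I plays T. In a completely mixed equilibrium, Player II must be indifferent between L and R.
Player II's expected payoff from L is 9r + 4(1−r); from R it is 8r + 6(1−r).
Setting these equal: 5r + 4 = 2r + 6, so r = 2/3.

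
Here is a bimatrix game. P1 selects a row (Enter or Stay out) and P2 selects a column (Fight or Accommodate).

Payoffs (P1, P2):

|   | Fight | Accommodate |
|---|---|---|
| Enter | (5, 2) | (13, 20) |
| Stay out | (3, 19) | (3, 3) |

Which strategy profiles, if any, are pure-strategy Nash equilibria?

(Enter, Accommodate)

(Enter, Fight): P2 prefers Accommodate (20 > 2) — not an equilibrium.
(Enter, Accommodate): P1 gets 13 ≥ 3 from Stay out, and P2 gets 20 ≥ 2 from Fight — Nash equilibrium.
(Stay out, Fight): P1 prefers Enter (5 > 3) — not an equilibrium.
(Stay out, Accommodate): P1 prefers Enter (13 > 3); P2 prefers Fight (19 > 3) — not an equilibrium.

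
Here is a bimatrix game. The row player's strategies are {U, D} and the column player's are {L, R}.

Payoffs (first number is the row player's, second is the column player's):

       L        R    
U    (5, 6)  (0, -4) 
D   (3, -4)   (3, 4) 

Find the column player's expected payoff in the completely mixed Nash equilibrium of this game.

First find p, the probability the row player plays U, from the column player's indifference between L and R: 6p − 4(1−p) = −4p + 4(1−p), giving p = 4/9.
Since the column player is indifferent in equilibrium, the column player's expected payoff equals the payoff from either column against (4/9, 5/9). Using L: 6(4/9) − 4(5/9) = 4/9.

4/9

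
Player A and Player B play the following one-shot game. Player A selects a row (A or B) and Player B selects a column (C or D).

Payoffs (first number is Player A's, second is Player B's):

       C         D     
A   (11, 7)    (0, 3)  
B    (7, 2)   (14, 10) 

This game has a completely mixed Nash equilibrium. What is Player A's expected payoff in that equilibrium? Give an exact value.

First find q, the probability Player B plays C, from Player A's indifference between A and B: 11q = 7q + 14(1−q), giving q = 7/9.
Since Player A is indifferent in equilibrium, Player A's expected payoff equals the payoff from either row against (7/9, 2/9). Using A: 11(7/9) = 77/9.

77/9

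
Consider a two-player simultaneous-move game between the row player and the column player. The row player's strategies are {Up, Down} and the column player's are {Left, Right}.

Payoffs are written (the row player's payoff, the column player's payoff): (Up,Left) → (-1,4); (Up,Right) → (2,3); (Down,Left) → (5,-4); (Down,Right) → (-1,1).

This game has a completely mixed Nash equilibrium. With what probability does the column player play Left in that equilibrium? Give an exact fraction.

1/3

Let c be the probability that the column player plays Left. In a completely mixed equilibrium, the row player must be indifferent between Up and Down.
The row player's expected payoff from Up is −c + 2(1−c); from Down it is 5c − (1−c).
Setting these equal: −3c + 2 = 6c − 1, so c = 1/3.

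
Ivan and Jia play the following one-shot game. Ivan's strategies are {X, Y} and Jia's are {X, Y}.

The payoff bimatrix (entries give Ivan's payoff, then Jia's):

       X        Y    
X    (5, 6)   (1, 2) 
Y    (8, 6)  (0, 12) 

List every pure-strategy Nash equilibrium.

(X, X): Ivan prefers Y (8 > 5) — not an equilibrium.
(X, Y): Jia prefers X (6 > 2) — not an equilibrium.
(Y, X): Jia prefers Y (12 > 6) — not an equilibrium.
(Y, Y): Ivan prefers X (1 > 0) — not an equilibrium.

none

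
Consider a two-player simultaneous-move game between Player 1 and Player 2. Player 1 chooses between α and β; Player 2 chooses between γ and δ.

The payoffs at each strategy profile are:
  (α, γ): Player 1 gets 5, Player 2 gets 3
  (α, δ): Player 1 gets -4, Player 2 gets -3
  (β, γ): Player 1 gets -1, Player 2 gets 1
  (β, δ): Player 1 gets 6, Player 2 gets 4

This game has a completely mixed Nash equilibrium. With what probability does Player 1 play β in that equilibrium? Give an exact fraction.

Let x be the probability that Player 1 plays α. In a completely mixed equilibrium, Player 2 must be indifferent between γ and δ.
Player 2's expected payoff from γ is 3x + (1−x); from δ it is −3x + 4(1−x).
Setting these equal: 2x + 1 = −7x + 4, so x = 1/3.
Therefore Player 1 plays β with probability 1 − 1/3 = 2/3.

2/3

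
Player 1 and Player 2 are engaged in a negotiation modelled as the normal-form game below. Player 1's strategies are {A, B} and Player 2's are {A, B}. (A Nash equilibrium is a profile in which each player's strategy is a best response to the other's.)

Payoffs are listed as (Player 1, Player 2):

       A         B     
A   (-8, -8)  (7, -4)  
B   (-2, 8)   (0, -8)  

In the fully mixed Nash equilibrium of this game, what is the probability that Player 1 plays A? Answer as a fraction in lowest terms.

4/5

Let p be the probability that Player 1 plays A. In a completely mixed equilibrium, Player 2 must be indifferent between A and B.
Player 2's expected payoff from A is −8p + 8(1−p); from B it is −4p − 8(1−p).
Setting these equal: −16p + 8 = 4p − 8, so p = 4/5.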